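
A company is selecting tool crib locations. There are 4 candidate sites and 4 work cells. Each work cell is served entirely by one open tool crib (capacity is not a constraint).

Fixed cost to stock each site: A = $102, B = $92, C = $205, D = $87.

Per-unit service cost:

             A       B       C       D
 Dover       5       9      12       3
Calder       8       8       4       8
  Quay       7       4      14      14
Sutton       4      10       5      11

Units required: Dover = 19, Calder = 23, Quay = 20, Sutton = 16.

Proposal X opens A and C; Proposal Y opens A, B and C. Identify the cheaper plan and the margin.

Proposal X: {A, C}: Dover→A 5·19=95, Calder→C 4·23=92, Quay→A 7·20=140, Sutton→A 4·16=64. Service 391; fixed 307; total 698.
Proposal Y: {A, B, C}: Dover→A 5·19=95, Calder→C 4·23=92, Quay→B 4·20=80, Sutton→A 4·16=64. Service 331; fixed 399; total 730.
Difference: |698 − 730| = 32.

Proposal X is cheaper by 32.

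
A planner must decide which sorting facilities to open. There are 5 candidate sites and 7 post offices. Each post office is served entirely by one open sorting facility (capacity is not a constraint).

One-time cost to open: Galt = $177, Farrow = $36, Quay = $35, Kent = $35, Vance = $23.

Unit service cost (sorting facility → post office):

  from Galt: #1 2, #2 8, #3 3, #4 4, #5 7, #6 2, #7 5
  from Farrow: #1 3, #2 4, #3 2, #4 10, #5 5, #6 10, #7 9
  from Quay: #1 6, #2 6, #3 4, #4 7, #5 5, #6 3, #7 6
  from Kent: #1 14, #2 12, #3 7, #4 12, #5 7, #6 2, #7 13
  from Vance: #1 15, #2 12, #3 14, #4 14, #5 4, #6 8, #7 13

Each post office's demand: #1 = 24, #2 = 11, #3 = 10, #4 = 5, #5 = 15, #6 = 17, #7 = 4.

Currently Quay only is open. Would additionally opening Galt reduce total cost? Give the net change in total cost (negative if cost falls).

Current service cost with {Quay}: 435.
Adding Galt: each post office re-picks its cheapest; new service cost 293, saving 142.
Extra fixed cost: 177. Net change = 177 − 142 = 35.
(Totals: 470 → 505.)

No — net change +35 (cost rises by 35).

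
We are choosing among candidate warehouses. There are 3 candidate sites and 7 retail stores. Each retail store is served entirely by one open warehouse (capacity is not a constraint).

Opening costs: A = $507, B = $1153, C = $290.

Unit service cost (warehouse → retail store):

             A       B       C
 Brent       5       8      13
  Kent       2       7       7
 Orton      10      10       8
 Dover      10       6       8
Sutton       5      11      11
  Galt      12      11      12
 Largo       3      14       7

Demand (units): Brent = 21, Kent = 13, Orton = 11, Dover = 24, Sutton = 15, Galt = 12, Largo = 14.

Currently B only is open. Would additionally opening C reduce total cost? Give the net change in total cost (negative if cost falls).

No — net change +170 (cost rises by 170).

Current service cost with {B}: 1006.
Adding C: each retail store re-picks its cheapest; new service cost 886, saving 120.
Extra fixed cost: 290. Net change = 290 − 120 = 170.
(Totals: 2159 → 2329.)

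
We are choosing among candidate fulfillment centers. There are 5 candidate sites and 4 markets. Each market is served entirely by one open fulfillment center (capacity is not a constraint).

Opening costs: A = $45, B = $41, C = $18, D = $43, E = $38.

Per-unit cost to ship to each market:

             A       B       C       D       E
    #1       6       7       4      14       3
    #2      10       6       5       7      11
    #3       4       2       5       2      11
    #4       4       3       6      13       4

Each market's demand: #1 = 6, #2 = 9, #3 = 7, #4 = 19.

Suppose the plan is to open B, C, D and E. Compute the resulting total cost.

Each market is assigned to its cheapest site among the open ones.
{B, C, D, E}: #1→E 3·6=18, #2→C 5·9=45, #3→B 2·7=14, #4→B 3·19=57. Service 134; fixed 140; total 274.

Total cost: 274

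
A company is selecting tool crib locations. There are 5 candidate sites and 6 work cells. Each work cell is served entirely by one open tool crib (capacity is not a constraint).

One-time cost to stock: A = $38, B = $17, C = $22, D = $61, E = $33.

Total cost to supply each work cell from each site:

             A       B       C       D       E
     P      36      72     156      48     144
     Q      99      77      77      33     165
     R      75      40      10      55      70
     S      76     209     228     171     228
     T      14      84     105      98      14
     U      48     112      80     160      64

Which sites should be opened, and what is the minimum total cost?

Open A and C; minimum total cost 321.

For any fixed open set, each work cell goes to its cheapest open site; total = fixed + service.
{A, C}: P→A 36, Q→C 77, R→C 10, S→A 76, T→A 14, U→A 48. Service 261; fixed 60; total 321.
{A, B, C}: P→A 36, Q→B 77, R→C 10, S→A 76, T→A 14, U→A 48. Service 261; fixed 77; total 338.
{A, C, D}: service 217 + fixed 121 = 338
{A, B, C, D, E}: service 217 + fixed 171 = 388
No other subset beats 321.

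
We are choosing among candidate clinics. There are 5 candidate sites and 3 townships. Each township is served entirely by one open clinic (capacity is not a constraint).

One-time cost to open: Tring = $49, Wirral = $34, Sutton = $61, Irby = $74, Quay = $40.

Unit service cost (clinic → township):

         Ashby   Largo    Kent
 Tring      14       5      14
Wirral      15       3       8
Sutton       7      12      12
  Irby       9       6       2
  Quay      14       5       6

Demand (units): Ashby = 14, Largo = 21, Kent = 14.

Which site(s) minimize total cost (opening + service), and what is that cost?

Open Wirral and Irby; minimum total cost 325.

For any fixed open set, each township goes to its cheapest open site; total = fixed + service.
{Wirral, Irby}: Ashby→Irby 9·14=126, Largo→Wirral 3·21=63, Kent→Irby 2·14=28. Service 217; fixed 108; total 325.
{Irby}: service 280 + fixed 74 = 354
{Wirral, Sutton, Irby}: Ashby→Sutton 7·14=98, Largo→Wirral 3·21=63, Kent→Irby 2·14=28. Service 189; fixed 169; total 358.
{Tring, Wirral, Sutton, Irby, Quay}: service 189 + fixed 258 = 447
No other subset beats 325.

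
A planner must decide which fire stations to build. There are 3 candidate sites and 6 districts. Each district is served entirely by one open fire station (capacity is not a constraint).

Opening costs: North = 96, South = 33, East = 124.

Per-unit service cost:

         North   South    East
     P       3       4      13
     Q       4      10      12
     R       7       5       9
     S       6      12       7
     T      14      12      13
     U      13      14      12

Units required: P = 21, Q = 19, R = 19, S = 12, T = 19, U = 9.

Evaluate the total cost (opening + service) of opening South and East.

Total cost: 946

Each district is assigned to its cheapest site among the open ones.
{South, East}: P→South 4·21=84, Q→South 10·19=190, R→South 5·19=95, S→East 7·12=84, T→South 12·19=228, U→East 12·9=108. Service 789; fixed 157; total 946.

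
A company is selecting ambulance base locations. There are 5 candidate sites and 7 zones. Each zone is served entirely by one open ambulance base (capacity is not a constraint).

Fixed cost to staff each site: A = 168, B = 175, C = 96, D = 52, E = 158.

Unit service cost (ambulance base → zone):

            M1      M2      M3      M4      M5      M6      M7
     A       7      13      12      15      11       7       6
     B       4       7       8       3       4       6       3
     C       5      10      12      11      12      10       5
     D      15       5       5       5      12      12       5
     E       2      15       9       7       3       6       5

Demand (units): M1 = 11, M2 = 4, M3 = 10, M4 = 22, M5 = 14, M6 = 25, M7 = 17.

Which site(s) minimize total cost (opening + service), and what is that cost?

For any fixed open set, each zone goes to its cheapest open site; total = fixed + service.
{B}: M1→B 4·11=44, M2→B 7·4=28, M3→B 8·10=80, M4→B 3·22=66, M5→B 4·14=56, M6→B 6·25=150, M7→B 3·17=51. Service 475; fixed 175; total 650.
{B, D}: service 437 + fixed 227 = 664
{D, E}: service 479 + fixed 210 = 689
{A, B, C, D, E}: M1→E 2·11=22, M2→D 5·4=20, M3→D 5·10=50, M4→B 3·22=66, M5→E 3·14=42, M6→B 6·25=150, M7→B 3·17=51. Service 401; fixed 649; total 1050.
No other subset beats 650.

Open B only; minimum total cost 650.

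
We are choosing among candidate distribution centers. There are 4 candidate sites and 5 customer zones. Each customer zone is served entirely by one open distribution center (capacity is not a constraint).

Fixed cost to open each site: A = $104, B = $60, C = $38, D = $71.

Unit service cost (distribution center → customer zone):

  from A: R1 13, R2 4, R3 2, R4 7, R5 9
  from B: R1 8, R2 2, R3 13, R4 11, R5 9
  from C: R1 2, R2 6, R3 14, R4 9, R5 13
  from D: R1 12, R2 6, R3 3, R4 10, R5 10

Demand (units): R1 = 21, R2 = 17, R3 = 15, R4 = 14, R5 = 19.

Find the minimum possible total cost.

Minimum total cost: 551

For any fixed open set, each customer zone goes to its cheapest open site; total = fixed + service.
{A, C}: R1→C 2·21=42, R2→A 4·17=68, R3→A 2·15=30, R4→A 7·14=98, R5→A 9·19=171. Service 409; fixed 142; total 551.
{A, B, C}: service 375 + fixed 202 = 577
{B, C, D}: service 418 + fixed 169 = 587
{A, B, C, D}: service 375 + fixed 273 = 648
No other subset beats 551.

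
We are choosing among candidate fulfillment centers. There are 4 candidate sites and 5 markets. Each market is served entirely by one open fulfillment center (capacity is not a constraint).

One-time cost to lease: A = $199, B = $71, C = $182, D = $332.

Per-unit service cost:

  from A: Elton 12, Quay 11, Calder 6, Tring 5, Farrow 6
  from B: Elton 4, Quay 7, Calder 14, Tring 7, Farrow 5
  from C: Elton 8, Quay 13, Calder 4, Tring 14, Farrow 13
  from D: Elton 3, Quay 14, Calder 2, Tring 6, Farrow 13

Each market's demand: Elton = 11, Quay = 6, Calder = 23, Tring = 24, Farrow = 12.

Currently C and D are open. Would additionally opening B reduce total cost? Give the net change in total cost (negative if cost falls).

Current service cost with {C, D}: 457.
Adding B: each market re-picks its cheapest; new service cost 325, saving 132.
Extra fixed cost: 71. Net change = 71 − 132 = -61.
(Totals: 971 → 910.)

Yes — net change −61 (cost falls by 61).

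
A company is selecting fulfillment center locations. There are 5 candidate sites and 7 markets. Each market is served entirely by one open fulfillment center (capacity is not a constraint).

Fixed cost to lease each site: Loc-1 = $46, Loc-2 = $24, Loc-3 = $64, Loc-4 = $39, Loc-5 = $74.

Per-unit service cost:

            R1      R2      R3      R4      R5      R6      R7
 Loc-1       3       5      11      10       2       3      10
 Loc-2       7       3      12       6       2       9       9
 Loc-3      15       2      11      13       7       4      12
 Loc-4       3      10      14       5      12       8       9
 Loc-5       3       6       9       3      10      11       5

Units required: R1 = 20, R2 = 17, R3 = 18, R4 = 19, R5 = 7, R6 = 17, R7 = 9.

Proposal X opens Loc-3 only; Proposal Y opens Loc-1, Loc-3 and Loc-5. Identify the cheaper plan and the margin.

Proposal Y is cheaper by 461.

Proposal X: {Loc-3}: R1→Loc-3 15·20=300, R2→Loc-3 2·17=34, R3→Loc-3 11·18=198, R4→Loc-3 13·19=247, R5→Loc-3 7·7=49, R6→Loc-3 4·17=68, R7→Loc-3 12·9=108. Service 1004; fixed 64; total 1068.
Proposal Y: {Loc-1, Loc-3, Loc-5}: R1→Loc-1 3·20=60, R2→Loc-3 2·17=34, R3→Loc-5 9·18=162, R4→Loc-5 3·19=57, R5→Loc-1 2·7=14, R6→Loc-1 3·17=51, R7→Loc-5 5·9=45. Service 423; fixed 184; total 607.
Difference: |1068 − 607| = 461.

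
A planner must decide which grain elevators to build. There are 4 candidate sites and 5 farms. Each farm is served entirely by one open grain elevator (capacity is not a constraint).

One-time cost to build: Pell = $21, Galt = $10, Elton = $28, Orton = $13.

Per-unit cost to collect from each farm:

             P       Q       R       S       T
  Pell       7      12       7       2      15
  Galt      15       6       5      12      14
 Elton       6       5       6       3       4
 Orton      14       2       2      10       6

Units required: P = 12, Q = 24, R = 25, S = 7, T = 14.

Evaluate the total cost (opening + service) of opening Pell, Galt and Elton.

Each farm is assigned to its cheapest site among the open ones.
{Pell, Galt, Elton}: P→Elton 6·12=72, Q→Elton 5·24=120, R→Galt 5·25=125, S→Pell 2·7=14, T→Elton 4·14=56. Service 387; fixed 59; total 446.

Total cost: 446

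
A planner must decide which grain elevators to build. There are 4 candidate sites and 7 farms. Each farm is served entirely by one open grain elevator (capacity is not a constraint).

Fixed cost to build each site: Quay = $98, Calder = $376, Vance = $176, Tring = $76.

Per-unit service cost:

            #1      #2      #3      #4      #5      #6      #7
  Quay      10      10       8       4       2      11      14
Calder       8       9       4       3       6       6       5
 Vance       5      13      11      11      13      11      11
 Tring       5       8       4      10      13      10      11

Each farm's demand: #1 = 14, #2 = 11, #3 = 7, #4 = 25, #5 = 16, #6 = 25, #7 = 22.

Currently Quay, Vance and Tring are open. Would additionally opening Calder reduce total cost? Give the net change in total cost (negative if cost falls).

No — net change +119 (cost rises by 119).

Current service cost with {Quay, Vance, Tring}: 810.
Adding Calder: each farm re-picks its cheapest; new service cost 553, saving 257.
Extra fixed cost: 376. Net change = 376 − 257 = 119.
(Totals: 1160 → 1279.)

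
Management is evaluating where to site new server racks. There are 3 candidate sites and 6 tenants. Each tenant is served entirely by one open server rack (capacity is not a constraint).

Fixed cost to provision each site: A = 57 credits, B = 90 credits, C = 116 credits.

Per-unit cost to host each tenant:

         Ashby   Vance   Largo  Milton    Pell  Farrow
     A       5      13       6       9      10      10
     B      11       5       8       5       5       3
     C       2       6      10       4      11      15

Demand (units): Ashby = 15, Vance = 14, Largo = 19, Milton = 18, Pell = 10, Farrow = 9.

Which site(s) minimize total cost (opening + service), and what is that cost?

For any fixed open set, each tenant goes to its cheapest open site; total = fixed + service.
{A, B}: Ashby→A 5·15=75, Vance→B 5·14=70, Largo→A 6·19=114, Milton→B 5·18=90, Pell→B 5·10=50, Farrow→B 3·9=27. Service 426; fixed 147; total 573.
{B, C}: service 401 + fixed 206 = 607
{A, B, C}: service 363 + fixed 263 = 626
{A}: service 723 + fixed 57 = 780
No other subset beats 573.

Open A and B; minimum total cost 573.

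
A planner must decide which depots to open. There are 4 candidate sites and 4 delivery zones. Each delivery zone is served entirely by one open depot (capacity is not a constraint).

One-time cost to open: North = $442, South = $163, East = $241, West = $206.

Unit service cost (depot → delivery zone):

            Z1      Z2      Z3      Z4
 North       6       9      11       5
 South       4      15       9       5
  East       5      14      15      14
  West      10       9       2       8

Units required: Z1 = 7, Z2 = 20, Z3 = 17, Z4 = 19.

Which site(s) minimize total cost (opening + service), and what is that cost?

For any fixed open set, each delivery zone goes to its cheapest open site; total = fixed + service.
{West}: Z1→West 10·7=70, Z2→West 9·20=180, Z3→West 2·17=34, Z4→West 8·19=152. Service 436; fixed 206; total 642.
{South, West}: service 337 + fixed 369 = 706
{South}: Z1→South 4·7=28, Z2→South 15·20=300, Z3→South 9·17=153, Z4→South 5·19=95. Service 576; fixed 163; total 739.
{North, South, East, West}: Z1→South 4·7=28, Z2→North 9·20=180, Z3→West 2·17=34, Z4→North 5·19=95. Service 337; fixed 1052; total 1389.
No other subset beats 642.

Open West only; minimum total cost 642.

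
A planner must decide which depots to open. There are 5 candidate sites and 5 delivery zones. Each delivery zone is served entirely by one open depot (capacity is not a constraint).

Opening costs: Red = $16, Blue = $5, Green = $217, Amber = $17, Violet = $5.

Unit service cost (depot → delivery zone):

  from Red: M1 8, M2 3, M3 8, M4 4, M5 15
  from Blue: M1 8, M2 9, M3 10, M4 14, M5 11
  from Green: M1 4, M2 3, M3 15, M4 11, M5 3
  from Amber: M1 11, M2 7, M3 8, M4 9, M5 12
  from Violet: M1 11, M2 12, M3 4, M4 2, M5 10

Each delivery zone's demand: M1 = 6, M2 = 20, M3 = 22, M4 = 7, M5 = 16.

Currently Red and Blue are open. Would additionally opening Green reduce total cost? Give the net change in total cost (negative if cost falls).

No — net change +65 (cost rises by 65).

Current service cost with {Red, Blue}: 488.
Adding Green: each delivery zone re-picks its cheapest; new service cost 336, saving 152.
Extra fixed cost: 217. Net change = 217 − 152 = 65.
(Totals: 509 → 574.)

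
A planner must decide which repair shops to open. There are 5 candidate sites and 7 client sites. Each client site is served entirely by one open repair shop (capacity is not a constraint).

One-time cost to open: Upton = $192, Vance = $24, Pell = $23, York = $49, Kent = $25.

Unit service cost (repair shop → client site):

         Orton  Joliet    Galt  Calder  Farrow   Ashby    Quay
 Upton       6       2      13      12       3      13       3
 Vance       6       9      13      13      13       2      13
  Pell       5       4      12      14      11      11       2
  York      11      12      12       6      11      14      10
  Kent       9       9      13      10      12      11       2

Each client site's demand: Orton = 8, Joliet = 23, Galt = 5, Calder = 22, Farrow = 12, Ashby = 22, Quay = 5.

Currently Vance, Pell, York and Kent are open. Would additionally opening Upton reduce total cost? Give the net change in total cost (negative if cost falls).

No — net change +50 (cost rises by 50).

Current service cost with {Vance, Pell, York, Kent}: 510.
Adding Upton: each client site re-picks its cheapest; new service cost 368, saving 142.
Extra fixed cost: 192. Net change = 192 − 142 = 50.
(Totals: 631 → 681.)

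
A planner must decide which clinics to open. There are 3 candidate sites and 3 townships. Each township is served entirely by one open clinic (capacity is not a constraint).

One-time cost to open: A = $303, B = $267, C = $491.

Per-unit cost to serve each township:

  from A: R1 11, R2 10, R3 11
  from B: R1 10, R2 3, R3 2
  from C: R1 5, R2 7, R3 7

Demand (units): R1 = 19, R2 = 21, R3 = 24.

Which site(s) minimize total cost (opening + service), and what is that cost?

Open B only; minimum total cost 568.

For any fixed open set, each township goes to its cheapest open site; total = fixed + service.
{B}: R1→B 10·19=190, R2→B 3·21=63, R3→B 2·24=48. Service 301; fixed 267; total 568.
{A, B}: service 301 + fixed 570 = 871
{C}: service 410 + fixed 491 = 901
{A, B, C}: R1→C 5·19=95, R2→B 3·21=63, R3→B 2·24=48. Service 206; fixed 1061; total 1267.
No other subset beats 568.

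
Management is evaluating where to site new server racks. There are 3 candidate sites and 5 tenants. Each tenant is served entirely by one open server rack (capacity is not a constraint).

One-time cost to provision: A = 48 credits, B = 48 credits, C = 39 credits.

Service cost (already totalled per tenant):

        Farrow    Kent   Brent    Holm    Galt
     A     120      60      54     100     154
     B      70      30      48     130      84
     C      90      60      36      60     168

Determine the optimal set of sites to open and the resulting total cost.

For any fixed open set, each tenant goes to its cheapest open site; total = fixed + service.
{B, C}: Farrow→B 70, Kent→B 30, Brent→C 36, Holm→C 60, Galt→B 84. Service 280; fixed 87; total 367.
{B}: Farrow→B 70, Kent→B 30, Brent→B 48, Holm→B 130, Galt→B 84. Service 362; fixed 48; total 410.
{A, B, C}: service 280 + fixed 135 = 415
{C}: service 414 + fixed 39 = 453
No other subset beats 367.

Open B and C; minimum total cost 367.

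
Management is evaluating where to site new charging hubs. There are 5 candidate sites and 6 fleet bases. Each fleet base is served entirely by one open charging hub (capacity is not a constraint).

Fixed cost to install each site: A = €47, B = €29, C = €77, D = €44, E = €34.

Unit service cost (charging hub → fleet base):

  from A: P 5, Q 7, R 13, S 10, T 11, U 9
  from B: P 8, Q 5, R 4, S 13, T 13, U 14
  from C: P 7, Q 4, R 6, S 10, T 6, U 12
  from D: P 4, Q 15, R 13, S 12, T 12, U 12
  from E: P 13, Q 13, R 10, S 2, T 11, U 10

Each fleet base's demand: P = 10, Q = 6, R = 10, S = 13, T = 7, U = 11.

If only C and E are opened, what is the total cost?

Total cost: 443

Each fleet base is assigned to its cheapest site among the open ones.
{C, E}: P→C 7·10=70, Q→C 4·6=24, R→C 6·10=60, S→E 2·13=26, T→C 6·7=42, U→E 10·11=110. Service 332; fixed 111; total 443.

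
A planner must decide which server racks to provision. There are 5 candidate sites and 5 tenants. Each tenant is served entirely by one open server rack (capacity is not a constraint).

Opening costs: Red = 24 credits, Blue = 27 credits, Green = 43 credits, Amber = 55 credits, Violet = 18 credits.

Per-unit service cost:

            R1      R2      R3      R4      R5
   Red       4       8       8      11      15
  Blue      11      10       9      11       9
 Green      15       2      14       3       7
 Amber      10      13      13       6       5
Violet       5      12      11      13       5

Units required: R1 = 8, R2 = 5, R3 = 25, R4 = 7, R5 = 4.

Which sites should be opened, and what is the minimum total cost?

For any fixed open set, each tenant goes to its cheapest open site; total = fixed + service.
{Red, Green}: R1→Red 4·8=32, R2→Green 2·5=10, R3→Red 8·25=200, R4→Green 3·7=21, R5→Green 7·4=28. Service 291; fixed 67; total 358.
{Red, Green, Violet}: service 283 + fixed 85 = 368
{Red, Blue, Green}: R1→Red 4·8=32, R2→Green 2·5=10, R3→Red 8·25=200, R4→Green 3·7=21, R5→Green 7·4=28. Service 291; fixed 94; total 385.
{Red, Blue, Green, Amber, Violet}: R1→Red 4·8=32, R2→Green 2·5=10, R3→Red 8·25=200, R4→Green 3·7=21, R5→Amber 5·4=20. Service 283; fixed 167; total 450.
No other subset beats 358.

Open Red and Green; minimum total cost 358.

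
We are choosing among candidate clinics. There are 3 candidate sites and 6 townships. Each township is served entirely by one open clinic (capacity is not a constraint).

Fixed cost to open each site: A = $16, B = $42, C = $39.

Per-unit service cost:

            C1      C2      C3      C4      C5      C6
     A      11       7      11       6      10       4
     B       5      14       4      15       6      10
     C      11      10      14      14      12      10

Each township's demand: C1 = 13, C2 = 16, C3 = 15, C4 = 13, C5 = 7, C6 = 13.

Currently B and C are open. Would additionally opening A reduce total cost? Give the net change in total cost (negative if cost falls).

Yes — net change −214 (cost falls by 214).

Current service cost with {B, C}: 639.
Adding A: each township re-picks its cheapest; new service cost 409, saving 230.
Extra fixed cost: 16. Net change = 16 − 230 = -214.
(Totals: 720 → 506.)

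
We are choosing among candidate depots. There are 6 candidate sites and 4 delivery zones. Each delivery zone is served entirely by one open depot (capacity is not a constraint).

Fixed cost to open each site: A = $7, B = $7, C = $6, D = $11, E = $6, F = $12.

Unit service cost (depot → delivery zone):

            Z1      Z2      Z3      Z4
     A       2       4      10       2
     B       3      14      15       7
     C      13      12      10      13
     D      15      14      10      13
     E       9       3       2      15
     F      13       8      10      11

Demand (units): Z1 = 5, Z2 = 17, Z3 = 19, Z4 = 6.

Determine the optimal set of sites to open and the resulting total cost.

Open A and E; minimum total cost 124.

For any fixed open set, each delivery zone goes to its cheapest open site; total = fixed + service.
{A, E}: Z1→A 2·5=10, Z2→E 3·17=51, Z3→E 2·19=38, Z4→A 2·6=12. Service 111; fixed 13; total 124.
{A, C, E}: service 111 + fixed 19 = 130
{A, B, E}: service 111 + fixed 20 = 131
{A, B, C, D, E, F}: service 111 + fixed 49 = 160
No other subset beats 124.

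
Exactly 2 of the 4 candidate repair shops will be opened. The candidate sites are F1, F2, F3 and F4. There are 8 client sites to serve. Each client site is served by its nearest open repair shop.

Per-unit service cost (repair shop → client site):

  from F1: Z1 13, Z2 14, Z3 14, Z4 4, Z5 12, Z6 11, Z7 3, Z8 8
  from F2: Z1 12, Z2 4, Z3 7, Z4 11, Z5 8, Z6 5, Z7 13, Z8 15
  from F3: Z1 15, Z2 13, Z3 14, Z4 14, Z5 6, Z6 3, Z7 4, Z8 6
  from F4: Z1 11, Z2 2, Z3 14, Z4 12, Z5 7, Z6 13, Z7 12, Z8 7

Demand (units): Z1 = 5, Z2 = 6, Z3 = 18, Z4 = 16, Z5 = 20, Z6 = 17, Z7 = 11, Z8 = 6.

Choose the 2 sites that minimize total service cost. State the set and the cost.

Choose F1 and F2; total service cost 600.

With exactly 2 open, each client site uses its cheapest among the chosen.
{F1, F2}: Z1→F2 12·5=60, Z2→F2 4·6=24, Z3→F2 7·18=126, Z4→F1 4·16=64, Z5→F2 8·20=160, Z6→F2 5·17=85, Z7→F1 3·11=33, Z8→F1 8·6=48. Service cost 600.
{F2, F3}: service cost 637
{F1, F3}: service cost 699
Among all 6 size-2 choices, {F1, F2} is lowest.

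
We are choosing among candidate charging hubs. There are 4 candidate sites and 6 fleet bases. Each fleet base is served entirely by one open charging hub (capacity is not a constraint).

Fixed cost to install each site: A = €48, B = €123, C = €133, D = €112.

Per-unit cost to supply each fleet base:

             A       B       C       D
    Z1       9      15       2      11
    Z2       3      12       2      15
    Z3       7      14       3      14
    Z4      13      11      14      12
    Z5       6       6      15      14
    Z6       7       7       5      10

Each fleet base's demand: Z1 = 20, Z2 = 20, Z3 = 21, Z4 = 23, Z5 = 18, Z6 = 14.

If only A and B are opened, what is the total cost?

Each fleet base is assigned to its cheapest site among the open ones.
{A, B}: Z1→A 9·20=180, Z2→A 3·20=60, Z3→A 7·21=147, Z4→B 11·23=253, Z5→A 6·18=108, Z6→A 7·14=98. Service 846; fixed 171; total 1017.

Total cost: 1017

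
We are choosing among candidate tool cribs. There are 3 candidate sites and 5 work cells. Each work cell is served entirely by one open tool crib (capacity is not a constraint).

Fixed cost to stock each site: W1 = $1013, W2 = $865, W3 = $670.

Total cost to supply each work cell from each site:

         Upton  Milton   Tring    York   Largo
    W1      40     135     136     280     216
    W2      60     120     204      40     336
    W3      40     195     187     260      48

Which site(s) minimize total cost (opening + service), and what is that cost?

For any fixed open set, each work cell goes to its cheapest open site; total = fixed + service.
{W3}: Upton→W3 40, Milton→W3 195, Tring→W3 187, York→W3 260, Largo→W3 48. Service 730; fixed 670; total 1400.
{W2}: Upton→W2 60, Milton→W2 120, Tring→W2 204, York→W2 40, Largo→W2 336. Service 760; fixed 865; total 1625.
{W1}: Upton→W1 40, Milton→W1 135, Tring→W1 136, York→W1 280, Largo→W1 216. Service 807; fixed 1013; total 1820.
{W1, W2, W3}: service 384 + fixed 2548 = 2932
No other subset beats 1400.

Open W3 only; minimum total cost 1400.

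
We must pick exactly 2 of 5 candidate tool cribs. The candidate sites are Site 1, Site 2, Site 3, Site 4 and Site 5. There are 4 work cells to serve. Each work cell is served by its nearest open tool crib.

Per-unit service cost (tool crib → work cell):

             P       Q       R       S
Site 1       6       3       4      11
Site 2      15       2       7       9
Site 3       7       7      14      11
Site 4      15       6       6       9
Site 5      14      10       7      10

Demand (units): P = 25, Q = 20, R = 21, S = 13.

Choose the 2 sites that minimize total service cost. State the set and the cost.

With exactly 2 open, each work cell uses its cheapest among the chosen.
{Site 1, Site 2}: P→Site 1 6·25=150, Q→Site 2 2·20=40, R→Site 1 4·21=84, S→Site 2 9·13=117. Service cost 391.
{Site 1, Site 4}: service cost 411
{Site 1, Site 5}: service cost 424
Among all 10 size-2 choices, {Site 1, Site 2} is lowest.

Choose Site 1 and Site 2; total service cost 391.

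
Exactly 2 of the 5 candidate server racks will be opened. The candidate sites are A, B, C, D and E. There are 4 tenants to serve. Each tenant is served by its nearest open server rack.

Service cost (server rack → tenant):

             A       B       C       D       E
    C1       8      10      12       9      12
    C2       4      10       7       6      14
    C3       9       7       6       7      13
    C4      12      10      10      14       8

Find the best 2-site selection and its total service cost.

Choose A and C; total service cost 28.

With exactly 2 open, each tenant uses its cheapest among the chosen.
{A, C}: C1→A 8, C2→A 4, C3→C 6, C4→C 10. Service cost 28.
{A, B}: service cost 29
{A, E}: service cost 29
Among all 10 size-2 choices, {A, C} is lowest.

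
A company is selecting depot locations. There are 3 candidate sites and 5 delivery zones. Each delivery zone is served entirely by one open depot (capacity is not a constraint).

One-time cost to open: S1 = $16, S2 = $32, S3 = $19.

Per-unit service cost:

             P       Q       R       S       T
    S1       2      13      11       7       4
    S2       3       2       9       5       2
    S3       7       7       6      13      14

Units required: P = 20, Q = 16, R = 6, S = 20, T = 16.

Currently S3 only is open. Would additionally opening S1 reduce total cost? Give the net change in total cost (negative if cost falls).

Current service cost with {S3}: 772.
Adding S1: each delivery zone re-picks its cheapest; new service cost 392, saving 380.
Extra fixed cost: 16. Net change = 16 − 380 = -364.
(Totals: 791 → 427.)

Yes — net change −364 (cost falls by 364).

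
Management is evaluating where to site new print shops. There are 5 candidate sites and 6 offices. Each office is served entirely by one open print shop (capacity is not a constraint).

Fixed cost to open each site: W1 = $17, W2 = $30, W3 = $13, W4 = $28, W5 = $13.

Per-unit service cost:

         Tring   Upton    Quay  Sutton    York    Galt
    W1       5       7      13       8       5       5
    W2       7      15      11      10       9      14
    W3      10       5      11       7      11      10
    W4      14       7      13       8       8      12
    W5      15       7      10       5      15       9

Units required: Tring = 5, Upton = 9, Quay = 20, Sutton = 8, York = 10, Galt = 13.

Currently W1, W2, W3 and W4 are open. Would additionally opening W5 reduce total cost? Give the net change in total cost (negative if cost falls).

Current service cost with {W1, W2, W3, W4}: 461.
Adding W5: each office re-picks its cheapest; new service cost 425, saving 36.
Extra fixed cost: 13. Net change = 13 − 36 = -23.
(Totals: 549 → 526.)

Yes — net change −23 (cost falls by 23).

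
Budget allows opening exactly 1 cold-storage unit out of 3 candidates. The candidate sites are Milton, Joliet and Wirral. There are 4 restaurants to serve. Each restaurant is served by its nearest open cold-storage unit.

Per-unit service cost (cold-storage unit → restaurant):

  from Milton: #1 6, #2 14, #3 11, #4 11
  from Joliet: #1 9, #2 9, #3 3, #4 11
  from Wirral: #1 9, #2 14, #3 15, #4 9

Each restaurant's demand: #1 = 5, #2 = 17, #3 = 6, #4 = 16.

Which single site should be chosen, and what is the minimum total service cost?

With exactly 1 open, each restaurant uses its cheapest among the chosen.
{Joliet}: #1→Joliet 9·5=45, #2→Joliet 9·17=153, #3→Joliet 3·6=18, #4→Joliet 11·16=176. Service cost 392.
{Milton}: service cost 510
{Wirral}: service cost 517
Among all 3 size-1 choices, {Joliet} is lowest.

Choose Joliet only; total service cost 392.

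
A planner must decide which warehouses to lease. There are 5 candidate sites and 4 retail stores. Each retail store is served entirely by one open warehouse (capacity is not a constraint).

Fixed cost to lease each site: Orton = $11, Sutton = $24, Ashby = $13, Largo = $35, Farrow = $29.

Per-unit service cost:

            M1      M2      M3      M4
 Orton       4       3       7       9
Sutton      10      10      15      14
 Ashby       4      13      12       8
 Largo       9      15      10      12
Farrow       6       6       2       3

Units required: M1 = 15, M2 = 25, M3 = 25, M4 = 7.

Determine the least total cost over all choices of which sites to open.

Minimum total cost: 246

For any fixed open set, each retail store goes to its cheapest open site; total = fixed + service.
{Orton, Farrow}: M1→Orton 4·15=60, M2→Orton 3·25=75, M3→Farrow 2·25=50, M4→Farrow 3·7=21. Service 206; fixed 40; total 246.
{Orton, Ashby, Farrow}: service 206 + fixed 53 = 259
{Orton, Sutton, Farrow}: service 206 + fixed 64 = 270
{Orton, Sutton, Ashby, Largo, Farrow}: M1→Orton 4·15=60, M2→Orton 3·25=75, M3→Farrow 2·25=50, M4→Farrow 3·7=21. Service 206; fixed 112; total 318.
No other subset beats 246.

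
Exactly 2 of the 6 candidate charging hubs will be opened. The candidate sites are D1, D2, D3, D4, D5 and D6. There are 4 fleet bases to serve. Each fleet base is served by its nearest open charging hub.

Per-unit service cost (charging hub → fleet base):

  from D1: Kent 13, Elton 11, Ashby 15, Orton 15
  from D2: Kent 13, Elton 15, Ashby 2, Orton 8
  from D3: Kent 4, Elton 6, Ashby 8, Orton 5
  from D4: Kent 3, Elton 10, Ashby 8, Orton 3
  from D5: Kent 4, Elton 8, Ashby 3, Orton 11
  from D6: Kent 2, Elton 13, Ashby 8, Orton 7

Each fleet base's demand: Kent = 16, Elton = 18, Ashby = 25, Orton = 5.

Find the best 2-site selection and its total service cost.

With exactly 2 open, each fleet base uses its cheapest among the chosen.
{D2, D3}: Kent→D3 4·16=64, Elton→D3 6·18=108, Ashby→D2 2·25=50, Orton→D3 5·5=25. Service cost 247.
{D3, D5}: service cost 272
{D4, D5}: service cost 282
Among all 15 size-2 choices, {D2, D3} is lowest.

Choose D2 and D3; total service cost 247.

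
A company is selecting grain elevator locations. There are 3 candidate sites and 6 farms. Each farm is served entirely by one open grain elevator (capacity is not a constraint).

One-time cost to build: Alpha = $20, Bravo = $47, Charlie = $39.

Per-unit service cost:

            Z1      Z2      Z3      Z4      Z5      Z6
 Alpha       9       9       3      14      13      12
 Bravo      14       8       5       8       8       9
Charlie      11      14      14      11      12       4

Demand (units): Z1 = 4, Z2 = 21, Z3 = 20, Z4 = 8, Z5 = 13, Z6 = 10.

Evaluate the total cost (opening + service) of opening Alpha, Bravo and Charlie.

Each farm is assigned to its cheapest site among the open ones.
{Alpha, Bravo, Charlie}: Z1→Alpha 9·4=36, Z2→Bravo 8·21=168, Z3→Alpha 3·20=60, Z4→Bravo 8·8=64, Z5→Bravo 8·13=104, Z6→Charlie 4·10=40. Service 472; fixed 106; total 578.

Total cost: 578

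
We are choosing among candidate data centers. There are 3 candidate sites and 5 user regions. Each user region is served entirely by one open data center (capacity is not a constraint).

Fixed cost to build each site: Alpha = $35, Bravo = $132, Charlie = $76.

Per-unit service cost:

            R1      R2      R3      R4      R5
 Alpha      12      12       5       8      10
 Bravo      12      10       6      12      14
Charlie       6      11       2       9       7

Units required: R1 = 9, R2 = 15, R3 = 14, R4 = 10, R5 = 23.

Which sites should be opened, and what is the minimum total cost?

For any fixed open set, each user region goes to its cheapest open site; total = fixed + service.
{Charlie}: R1→Charlie 6·9=54, R2→Charlie 11·15=165, R3→Charlie 2·14=28, R4→Charlie 9·10=90, R5→Charlie 7·23=161. Service 498; fixed 76; total 574.
{Alpha, Charlie}: R1→Charlie 6·9=54, R2→Charlie 11·15=165, R3→Charlie 2·14=28, R4→Alpha 8·10=80, R5→Charlie 7·23=161. Service 488; fixed 111; total 599.
{Bravo, Charlie}: R1→Charlie 6·9=54, R2→Bravo 10·15=150, R3→Charlie 2·14=28, R4→Charlie 9·10=90, R5→Charlie 7·23=161. Service 483; fixed 208; total 691.
{Alpha, Bravo, Charlie}: service 473 + fixed 243 = 716
No other subset beats 574.

Open Charlie only; minimum total cost 574.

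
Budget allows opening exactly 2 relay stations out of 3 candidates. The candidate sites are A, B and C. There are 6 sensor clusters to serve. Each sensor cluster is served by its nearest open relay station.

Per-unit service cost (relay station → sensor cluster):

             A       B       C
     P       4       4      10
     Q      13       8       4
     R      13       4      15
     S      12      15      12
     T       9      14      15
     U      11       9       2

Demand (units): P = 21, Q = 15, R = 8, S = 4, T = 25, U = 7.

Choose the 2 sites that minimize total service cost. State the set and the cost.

Choose A and C; total service cost 535.

With exactly 2 open, each sensor cluster uses its cheapest among the chosen.
{A, C}: P→A 4·21=84, Q→C 4·15=60, R→A 13·8=104, S→A 12·4=48, T→A 9·25=225, U→C 2·7=14. Service cost 535.
{A, B}: service cost 572
{B, C}: service cost 588
Among all 3 size-2 choices, {A, C} is lowest.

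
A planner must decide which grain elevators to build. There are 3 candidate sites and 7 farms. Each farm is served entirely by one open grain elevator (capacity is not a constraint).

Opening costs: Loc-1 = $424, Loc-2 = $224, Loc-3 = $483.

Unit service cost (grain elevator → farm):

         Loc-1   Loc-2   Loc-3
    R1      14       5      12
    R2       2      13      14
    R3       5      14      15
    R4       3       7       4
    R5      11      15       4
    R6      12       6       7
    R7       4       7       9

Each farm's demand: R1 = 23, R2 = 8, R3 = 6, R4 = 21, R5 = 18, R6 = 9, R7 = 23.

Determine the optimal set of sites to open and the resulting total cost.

For any fixed open set, each farm goes to its cheapest open site; total = fixed + service.
{Loc-2}: R1→Loc-2 5·23=115, R2→Loc-2 13·8=104, R3→Loc-2 14·6=84, R4→Loc-2 7·21=147, R5→Loc-2 15·18=270, R6→Loc-2 6·9=54, R7→Loc-2 7·23=161. Service 935; fixed 224; total 1159.
{Loc-1, Loc-2}: service 568 + fixed 648 = 1216
{Loc-1}: service 829 + fixed 424 = 1253
{Loc-1, Loc-2, Loc-3}: service 442 + fixed 1131 = 1573
No other subset beats 1159.

Open Loc-2 only; minimum total cost 1159.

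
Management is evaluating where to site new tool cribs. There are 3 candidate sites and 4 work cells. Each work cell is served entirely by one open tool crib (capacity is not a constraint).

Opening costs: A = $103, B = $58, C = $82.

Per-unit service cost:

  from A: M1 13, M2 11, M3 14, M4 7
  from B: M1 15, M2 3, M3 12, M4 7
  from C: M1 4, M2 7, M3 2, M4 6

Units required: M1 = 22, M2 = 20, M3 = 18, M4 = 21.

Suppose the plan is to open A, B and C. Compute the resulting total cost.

Each work cell is assigned to its cheapest site among the open ones.
{A, B, C}: M1→C 4·22=88, M2→B 3·20=60, M3→C 2·18=36, M4→C 6·21=126. Service 310; fixed 243; total 553.

Total cost: 553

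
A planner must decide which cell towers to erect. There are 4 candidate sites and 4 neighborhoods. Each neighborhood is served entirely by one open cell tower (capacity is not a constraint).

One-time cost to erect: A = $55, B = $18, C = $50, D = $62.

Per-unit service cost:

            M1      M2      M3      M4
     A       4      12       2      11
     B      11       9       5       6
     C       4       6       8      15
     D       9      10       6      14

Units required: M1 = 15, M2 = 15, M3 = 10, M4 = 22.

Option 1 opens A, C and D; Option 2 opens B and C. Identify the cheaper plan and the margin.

Option 2 is cheaper by 179.

Option 1: {A, C, D}: M1→A 4·15=60, M2→C 6·15=90, M3→A 2·10=20, M4→A 11·22=242. Service 412; fixed 167; total 579.
Option 2: {B, C}: M1→C 4·15=60, M2→C 6·15=90, M3→B 5·10=50, M4→B 6·22=132. Service 332; fixed 68; total 400.
Difference: |579 − 400| = 179.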